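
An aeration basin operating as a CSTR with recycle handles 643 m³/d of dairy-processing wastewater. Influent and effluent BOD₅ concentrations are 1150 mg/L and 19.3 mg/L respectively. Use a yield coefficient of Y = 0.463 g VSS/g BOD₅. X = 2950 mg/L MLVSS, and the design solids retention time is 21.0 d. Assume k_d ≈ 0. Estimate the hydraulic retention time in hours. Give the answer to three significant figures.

τ ≈ 89.4 h

Biomass mass balance (decay neglected): V·X = Y·Q·(S₀ − S)·θ_c, so V = 0.463 × 643 × (1150 − 19.3) × 21.0 / 2950 = 2396 m³.
Hydraulic retention time τ = V/Q = 2396 / 643 = 3.727 d = 89.44 h.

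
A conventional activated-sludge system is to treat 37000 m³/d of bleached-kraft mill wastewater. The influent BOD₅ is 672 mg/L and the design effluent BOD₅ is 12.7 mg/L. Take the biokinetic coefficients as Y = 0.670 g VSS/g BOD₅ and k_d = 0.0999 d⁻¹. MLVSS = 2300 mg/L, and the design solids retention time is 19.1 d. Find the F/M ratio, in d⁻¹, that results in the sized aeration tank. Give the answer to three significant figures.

Steady-state biomass mass balance: V·X·(1 + k_d·θ_c) = Y·Q·(S₀ − S)·θ_c, so V = 0.670 × 37000 × (672 − 12.7) × 19.1 / [2300 × (1 + 0.0999 × 19.1)] = 3.12×10^8 / 6689 = 46672 m³.
F/M = Q·S₀ / (V·X) = 37000 × 672 / (46672 × 2300) = 0.2316 g BOD₅·(g VSS·d)⁻¹.

F/M ≈ 0.232 d⁻¹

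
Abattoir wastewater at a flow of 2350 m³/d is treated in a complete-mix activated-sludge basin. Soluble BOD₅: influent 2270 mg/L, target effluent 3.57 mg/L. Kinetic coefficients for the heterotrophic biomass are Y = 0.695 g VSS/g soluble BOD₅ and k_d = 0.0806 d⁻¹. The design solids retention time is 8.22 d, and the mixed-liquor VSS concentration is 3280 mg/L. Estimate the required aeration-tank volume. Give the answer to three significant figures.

V ≈ 5580 m³

Steady-state biomass mass balance: V·X·(1 + k_d·θ_c) = Y·Q·(S₀ − S)·θ_c, so V = 0.695 × 2350 × (2270 − 3.57) × 8.22 / [3280 × (1 + 0.0806 × 8.22)] = 3.04×10^7 / 5453 = 5580 m³.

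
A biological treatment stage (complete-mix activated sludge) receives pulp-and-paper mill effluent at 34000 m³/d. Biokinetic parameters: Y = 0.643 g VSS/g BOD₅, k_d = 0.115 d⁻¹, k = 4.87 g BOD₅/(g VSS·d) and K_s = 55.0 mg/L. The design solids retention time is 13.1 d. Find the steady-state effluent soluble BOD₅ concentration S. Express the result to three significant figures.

Effluent substrate depends only on kinetics and SRT: S = K_s(1 + k_d θ_c) / [θ_c(Yk − k_d) − 1] = 55.0 × (1 + 0.115 × 13.1) / [13.1 × (0.643 × 4.87 − 0.115) − 1] = 137.9 / 38.51 = 3.579 mg/L.

S ≈ 3.58 mg/L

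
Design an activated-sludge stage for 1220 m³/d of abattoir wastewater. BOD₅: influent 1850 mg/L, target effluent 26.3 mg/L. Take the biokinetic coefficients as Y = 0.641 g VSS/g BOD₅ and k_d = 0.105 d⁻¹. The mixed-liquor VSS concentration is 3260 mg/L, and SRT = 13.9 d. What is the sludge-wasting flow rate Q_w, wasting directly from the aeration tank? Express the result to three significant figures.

Q_w ≈ 178 m³/d

Rearranging the biomass balance for a CMAS with decay, V = Y·Q·ΔS·θ_c / [X·(1+k_d θ_c)] = 0.641 × 1220 × (1850 − 26.3) × 13.9 / [3260 × (1 + 0.105 × 13.9)] = 1.98×10^7 / 8018 = 2472 m³.
For wasting at MLVSS concentration, Q_w = V/θ_c = 2472/13.9 = 177.9 m³/d.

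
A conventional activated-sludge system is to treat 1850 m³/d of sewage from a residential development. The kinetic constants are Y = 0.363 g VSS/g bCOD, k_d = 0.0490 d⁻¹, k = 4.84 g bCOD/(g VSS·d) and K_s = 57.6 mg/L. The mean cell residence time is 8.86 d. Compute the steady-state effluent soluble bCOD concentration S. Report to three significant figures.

From the Monod/SRT balance for a CMAS, S = K_s·(1+k_d θ_c)/[θ_c·(Y k − k_d) − 1] = 57.6 × (1 + 0.0490 × 8.86) / [8.86 × (0.363 × 4.84 − 0.0490) − 1] = 82.61 / 14.13 = 5.845 mg/L.

S ≈ 5.85 mg/L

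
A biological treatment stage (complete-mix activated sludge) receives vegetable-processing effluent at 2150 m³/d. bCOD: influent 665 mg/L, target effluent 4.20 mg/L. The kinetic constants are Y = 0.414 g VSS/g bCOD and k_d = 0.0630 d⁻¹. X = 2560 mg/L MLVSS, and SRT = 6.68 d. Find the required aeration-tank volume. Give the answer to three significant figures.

V ≈ 1080 m³

Steady-state biomass mass balance: V·X·(1 + k_d·θ_c) = Y·Q·(S₀ − S)·θ_c, so V = 0.414 × 2150 × (665 − 4.20) × 6.68 / [2560 × (1 + 0.0630 × 6.68)] = 3.93×10^6 / 3637 = 1080 m³.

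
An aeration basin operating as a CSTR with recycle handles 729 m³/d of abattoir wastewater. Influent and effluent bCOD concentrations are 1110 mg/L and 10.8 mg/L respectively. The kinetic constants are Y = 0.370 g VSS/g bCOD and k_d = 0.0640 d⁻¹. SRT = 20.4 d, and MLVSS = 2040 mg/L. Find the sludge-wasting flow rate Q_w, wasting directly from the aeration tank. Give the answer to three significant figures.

Q_w ≈ 63.0 m³/d

Rearranging the biomass balance for a CMAS with decay, V = Y·Q·ΔS·θ_c / [X·(1+k_d θ_c)] = 0.370 × 729 × (1110 − 10.8) × 20.4 / [2040 × (1 + 0.0640 × 20.4)] = 6.05×10^6 / 4703 = 1286 m³.
With mixed-liquor wasting, θ_c = V/Q_w, so Q_w = V/θ_c = 1286/20.4 = 63.04 m³/d.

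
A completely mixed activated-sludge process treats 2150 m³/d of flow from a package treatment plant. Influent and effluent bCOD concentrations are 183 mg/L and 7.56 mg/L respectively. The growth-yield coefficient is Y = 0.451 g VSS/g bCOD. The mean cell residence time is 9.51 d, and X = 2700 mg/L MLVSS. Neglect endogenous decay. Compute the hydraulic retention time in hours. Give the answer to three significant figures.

V·X = Y·Q·ΔS·θ_c gives V = 0.451 × 2150 × (183 − 7.56) × 9.51 / 2700 = 599.2 m³.
HRT = V/Q = 599.2 m³ / 2150 m³·d⁻¹ = 0.2787 d × 24 = 6.689 h.

τ ≈ 6.69 h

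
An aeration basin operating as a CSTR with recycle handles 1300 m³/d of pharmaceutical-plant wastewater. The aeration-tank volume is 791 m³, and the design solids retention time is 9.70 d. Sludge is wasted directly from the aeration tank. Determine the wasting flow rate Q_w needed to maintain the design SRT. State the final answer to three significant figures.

Q_w ≈ 81.5 m³/d

With mixed-liquor wasting, θ_c = V/Q_w, so Q_w = V/θ_c = 791.0/9.70 = 81.55 m³/d.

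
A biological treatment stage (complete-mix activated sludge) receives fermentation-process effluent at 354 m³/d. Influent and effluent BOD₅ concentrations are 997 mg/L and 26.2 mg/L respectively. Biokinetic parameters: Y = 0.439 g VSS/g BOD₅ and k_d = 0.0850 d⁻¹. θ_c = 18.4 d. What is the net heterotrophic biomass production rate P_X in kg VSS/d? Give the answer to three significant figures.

P_X ≈ 58.8 kg VSS/d

Correct the yield for decay: Y_obs = Y/(1 + k_d θ_c) = 0.439 / (1 + 0.0850 × 18.4) = 0.439 / 2.564 = 0.1712.
ΔS = 997 − 26.2 = 970.8 mg/L, so the substrate removal rate is 354 × 970.8/1000 = 343.7 kg BOD₅/d.
Biomass produced: P_X = Y_obs·Q·ΔS = 0.1712 × 343.7 ≈ 58.84 kg VSS/d.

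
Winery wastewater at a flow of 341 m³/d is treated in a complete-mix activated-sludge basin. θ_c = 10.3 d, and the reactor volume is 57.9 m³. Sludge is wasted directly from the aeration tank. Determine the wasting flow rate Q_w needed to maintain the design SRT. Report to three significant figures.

Wasting from the aeration tank: Q_w = V / θ_c = 57.90 / 10.3 = 5.621 m³/d.

Q_w ≈ 5.62 m³/d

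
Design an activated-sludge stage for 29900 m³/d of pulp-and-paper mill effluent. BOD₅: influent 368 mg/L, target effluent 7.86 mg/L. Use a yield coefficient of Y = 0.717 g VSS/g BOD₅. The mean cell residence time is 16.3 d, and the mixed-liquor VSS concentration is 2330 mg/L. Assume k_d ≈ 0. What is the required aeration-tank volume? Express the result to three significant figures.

Biomass mass balance (decay neglected): V·X = Y·Q·(S₀ − S)·θ_c, so V = 0.717 × 29900 × (368 − 7.86) × 16.3 / 2330 = 54012 m³.

V ≈ 54000 m³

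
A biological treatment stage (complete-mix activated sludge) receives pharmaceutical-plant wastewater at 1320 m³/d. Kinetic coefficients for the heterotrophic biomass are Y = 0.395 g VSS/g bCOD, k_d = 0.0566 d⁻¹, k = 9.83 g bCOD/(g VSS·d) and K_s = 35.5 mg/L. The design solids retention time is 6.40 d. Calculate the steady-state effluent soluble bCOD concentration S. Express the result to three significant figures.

From the Monod/SRT balance for a CMAS, S = K_s·(1+k_d θ_c)/[θ_c·(Y k − k_d) − 1] = 35.5 × (1 + 0.0566 × 6.40) / [6.40 × (0.395 × 9.83 − 0.0566) − 1] = 48.36 / 23.49 = 2.059 mg/L.

S ≈ 2.06 mg/L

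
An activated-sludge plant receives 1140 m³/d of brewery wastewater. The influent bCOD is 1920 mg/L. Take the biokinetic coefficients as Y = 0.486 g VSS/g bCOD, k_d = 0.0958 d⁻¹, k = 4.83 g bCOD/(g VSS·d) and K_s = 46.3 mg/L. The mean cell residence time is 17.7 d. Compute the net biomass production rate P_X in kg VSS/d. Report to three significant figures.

For a completely mixed reactor with recycle the Lawrence–McCarty relation gives S = K_s·(1 + k_d·θ_c) / [θ_c·(Y·k − k_d) − 1] = 46.3 × (1 + 0.0958 × 17.7) / [17.7 × (0.486 × 4.83 − 0.0958) − 1] = 124.8 / 38.85 = 3.212 mg/L.
The observed yield is Y_obs = Y/(1 + k_d·θ_c) = 0.486 / (1 + 0.0958 × 17.7) = 0.486 / 2.696 = 0.1803 g VSS per g bCOD removed.
Mass of bCOD removed per day: Q(S₀ − S) = 1140 × 1917 g/m³ = 2185 kg/d.
So the net sludge growth is P_X = 0.1803 × 2185 = 394.0 kg VSS/d.

P_X ≈ 394 kg VSS/d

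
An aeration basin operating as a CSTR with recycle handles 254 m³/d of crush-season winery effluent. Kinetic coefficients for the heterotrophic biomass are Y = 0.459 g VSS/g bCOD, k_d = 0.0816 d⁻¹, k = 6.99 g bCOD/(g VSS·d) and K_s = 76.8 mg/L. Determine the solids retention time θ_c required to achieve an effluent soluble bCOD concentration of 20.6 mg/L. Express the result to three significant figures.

At the target effluent, Y k S/(K_s+S) = 0.459×6.99×20.6/97.40 = 0.6786 d⁻¹.
1/θ_c = 0.6786 − 0.0816 = 0.5970 d⁻¹, so θ_c = 1.675 d.

θ_c ≈ 1.68 d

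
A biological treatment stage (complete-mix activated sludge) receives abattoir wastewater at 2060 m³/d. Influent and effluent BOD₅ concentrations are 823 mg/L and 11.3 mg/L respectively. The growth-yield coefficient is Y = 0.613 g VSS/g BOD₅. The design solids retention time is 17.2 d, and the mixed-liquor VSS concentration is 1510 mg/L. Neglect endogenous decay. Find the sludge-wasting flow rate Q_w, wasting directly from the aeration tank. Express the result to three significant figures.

Q_w ≈ 679 m³/d

V·X = Y·Q·ΔS·θ_c gives V = 0.613 × 2060 × (823 − 11.3) × 17.2 / 1510 = 11675 m³.
For wasting at MLVSS concentration, Q_w = V/θ_c = 11675/17.2 = 678.8 m³/d.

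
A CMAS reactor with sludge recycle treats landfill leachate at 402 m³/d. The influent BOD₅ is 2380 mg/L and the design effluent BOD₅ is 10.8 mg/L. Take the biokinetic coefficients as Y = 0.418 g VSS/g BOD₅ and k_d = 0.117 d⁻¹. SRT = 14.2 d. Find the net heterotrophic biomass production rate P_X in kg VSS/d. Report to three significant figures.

The observed yield is Y_obs = Y/(1 + k_d·θ_c) = 0.418 / (1 + 0.117 × 14.2) = 0.418 / 2.661 = 0.1571 g VSS per g BOD₅ removed.
Substrate removed = Q·(S₀ − S) = 402 m³/d × (2380 − 10.8) g/m³ = 9.52×10^5 g/d = 952.4 kg/d.
P_X = Y_obs · Q(S₀ − S) = 0.1571 × 952.4 = 149.6 kg VSS/d.

P_X ≈ 150 kg VSS/d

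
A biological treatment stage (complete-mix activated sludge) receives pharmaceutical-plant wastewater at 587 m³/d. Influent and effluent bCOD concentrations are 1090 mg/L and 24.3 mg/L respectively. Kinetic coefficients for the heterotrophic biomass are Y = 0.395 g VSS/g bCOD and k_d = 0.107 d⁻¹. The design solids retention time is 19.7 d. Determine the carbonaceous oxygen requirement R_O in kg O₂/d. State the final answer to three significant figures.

The observed yield is Y_obs = Y/(1 + k_d·θ_c) = 0.395 / (1 + 0.107 × 19.7) = 0.395 / 3.108 = 0.1271 g VSS per g bCOD removed.
ΔS = 1090 − 24.3 = 1066 mg/L, so the substrate removal rate is 587 × 1066/1000 = 625.6 kg bCOD/d.
Net sludge production P_X = 0.1271 × 625.6 = 79.51 kg VSS/d.
Carbonaceous O₂ demand = substrate oxidised − cell-mass equivalent = 625.6 − 1.42 × 79.51 = 512.7 kg O₂/d.

R_O ≈ 513 kg O₂/d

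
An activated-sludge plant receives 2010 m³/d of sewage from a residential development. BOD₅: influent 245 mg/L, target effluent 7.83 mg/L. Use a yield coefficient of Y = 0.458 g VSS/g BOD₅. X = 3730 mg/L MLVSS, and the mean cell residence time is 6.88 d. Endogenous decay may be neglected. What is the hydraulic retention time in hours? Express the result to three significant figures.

τ ≈ 4.81 h

With k_d = 0 the design equation reduces to V = Y Q (S₀−S) θ_c / X = 0.458 × 2010 × (245 − 7.83) × 6.88 / 3730 = 402.7 m³.
τ = V/Q = 402.7/2010 = 0.2004 d, or 4.809 h.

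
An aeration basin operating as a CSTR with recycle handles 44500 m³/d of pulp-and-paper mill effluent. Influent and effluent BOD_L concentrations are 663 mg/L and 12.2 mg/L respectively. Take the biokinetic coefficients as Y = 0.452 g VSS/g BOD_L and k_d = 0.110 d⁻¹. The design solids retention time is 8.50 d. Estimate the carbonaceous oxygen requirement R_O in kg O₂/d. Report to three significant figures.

The observed yield is Y_obs = Y/(1 + k_d·θ_c) = 0.452 / (1 + 0.110 × 8.50) = 0.452 / 1.935 = 0.2336 g VSS per g BOD_L removed.
Mass of BOD_L removed per day: Q(S₀ − S) = 44500 × 650.8 g/m³ = 28961 kg/d.
Biomass synthesised: P_X = Y_obs × 28961 = 6765 kg VSS/d.
R_O = Q·(S₀ − S) − 1.42·P_X = 28961 − 1.42 × 6765 = 19354 kg O₂/d.

R_O ≈ 19400 kg O₂/d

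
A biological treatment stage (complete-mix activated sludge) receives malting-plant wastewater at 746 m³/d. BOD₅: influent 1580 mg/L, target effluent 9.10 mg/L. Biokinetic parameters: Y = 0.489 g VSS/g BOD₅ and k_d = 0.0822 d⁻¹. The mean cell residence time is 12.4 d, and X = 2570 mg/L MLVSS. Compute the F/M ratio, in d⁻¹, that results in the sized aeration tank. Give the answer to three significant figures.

F/M ≈ 0.335 d⁻¹

From the SRT design equation V = Y Q (S₀−S) θ_c / [X (1 + k_d θ_c)] = 0.489 × 746 × (1580 − 9.10) × 12.4 / [2570 × (1 + 0.0822 × 12.4)] = 7.11×10^6 / 5190 = 1369 m³.
F/M = Q·S₀ / (V·X) = 746 × 1580 / (1369 × 2570) = 0.3349 g BOD₅·(g VSS·d)⁻¹.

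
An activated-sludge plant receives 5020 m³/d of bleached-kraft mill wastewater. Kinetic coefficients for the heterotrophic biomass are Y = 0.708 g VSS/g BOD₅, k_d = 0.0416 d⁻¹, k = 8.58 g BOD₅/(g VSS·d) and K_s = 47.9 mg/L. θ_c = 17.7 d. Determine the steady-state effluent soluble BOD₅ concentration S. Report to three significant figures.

S ≈ 0.786 mg/L

Effluent substrate depends only on kinetics and SRT: S = K_s(1 + k_d θ_c) / [θ_c(Yk − k_d) − 1] = 47.9 × (1 + 0.0416 × 17.7) / [17.7 × (0.708 × 8.58 − 0.0416) − 1] = 83.17 / 105.8 = 0.7862 mg/L.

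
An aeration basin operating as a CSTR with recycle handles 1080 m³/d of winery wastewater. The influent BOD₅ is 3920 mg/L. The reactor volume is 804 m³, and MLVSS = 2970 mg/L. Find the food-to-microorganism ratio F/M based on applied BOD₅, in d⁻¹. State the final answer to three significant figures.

F/M = applied load / biomass = Q·S₀/(V·X) = 1080 × 3920 / (804.0 × 2970) = 1.773 d⁻¹.

F/M ≈ 1.77 d⁻¹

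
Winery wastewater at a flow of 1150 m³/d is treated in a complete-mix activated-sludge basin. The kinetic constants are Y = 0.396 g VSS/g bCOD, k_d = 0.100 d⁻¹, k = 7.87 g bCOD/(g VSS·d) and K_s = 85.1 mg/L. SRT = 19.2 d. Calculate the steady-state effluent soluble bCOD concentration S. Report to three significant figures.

S ≈ 4.37 mg/L

From the Monod/SRT balance for a CMAS, S = K_s·(1+k_d θ_c)/[θ_c·(Y k − k_d) − 1] = 85.1 × (1 + 0.100 × 19.2) / [19.2 × (0.396 × 7.87 − 0.100) − 1] = 248.5 / 56.92 = 4.366 mg/L.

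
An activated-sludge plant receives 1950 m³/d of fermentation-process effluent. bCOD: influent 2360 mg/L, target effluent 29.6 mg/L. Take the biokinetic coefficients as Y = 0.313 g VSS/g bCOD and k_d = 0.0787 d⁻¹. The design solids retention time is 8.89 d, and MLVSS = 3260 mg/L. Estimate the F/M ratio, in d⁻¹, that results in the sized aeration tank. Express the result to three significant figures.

Steady-state biomass mass balance: V·X·(1 + k_d·θ_c) = Y·Q·(S₀ − S)·θ_c, so V = 0.313 × 1950 × (2360 − 29.6) × 8.89 / [3260 × (1 + 0.0787 × 8.89)] = 1.26×10^7 / 5541 = 2282 m³.
F/M = Q·S₀ / (V·X) = 1950 × 2360 / (2282 × 3260) = 0.6186 g bCOD·(g VSS·d)⁻¹.

F/M ≈ 0.619 d⁻¹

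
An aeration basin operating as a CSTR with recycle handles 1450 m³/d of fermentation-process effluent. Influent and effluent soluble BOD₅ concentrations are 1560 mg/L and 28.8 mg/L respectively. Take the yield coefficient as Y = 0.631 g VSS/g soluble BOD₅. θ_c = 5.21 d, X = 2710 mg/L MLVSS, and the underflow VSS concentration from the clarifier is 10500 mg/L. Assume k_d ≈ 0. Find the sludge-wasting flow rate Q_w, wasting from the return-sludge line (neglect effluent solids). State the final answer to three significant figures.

Q_w ≈ 133 m³/d

With k_d = 0 the design equation reduces to V = Y Q (S₀−S) θ_c / X = 0.631 × 1450 × (1560 − 28.8) × 5.21 / 2710 = 2693 m³.
Wasting from the return line (neglecting effluent solids): Q_w = V·X / (θ_c·X_r) = 2693 × 2710 / (5.21 × 10500) = 133.4 m³/d.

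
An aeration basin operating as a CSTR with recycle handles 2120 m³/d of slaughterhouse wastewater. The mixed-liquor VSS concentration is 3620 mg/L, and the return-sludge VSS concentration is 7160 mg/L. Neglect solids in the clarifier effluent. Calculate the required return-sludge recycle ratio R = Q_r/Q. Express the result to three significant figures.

R ≈ 1.02

Mass balance around the secondary clarifier (neglecting effluent solids): R = X / (X_r − X) = 3620 / (7160 − 3620) = 1.023.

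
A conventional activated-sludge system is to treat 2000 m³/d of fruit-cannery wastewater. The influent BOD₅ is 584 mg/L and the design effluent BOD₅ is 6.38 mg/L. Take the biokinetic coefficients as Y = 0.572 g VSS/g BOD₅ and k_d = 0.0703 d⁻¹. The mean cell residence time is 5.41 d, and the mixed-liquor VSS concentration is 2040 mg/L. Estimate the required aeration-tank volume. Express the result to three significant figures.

V ≈ 1270 m³

From the SRT design equation V = Y Q (S₀−S) θ_c / [X (1 + k_d θ_c)] = 0.572 × 2000 × (584 − 6.38) × 5.41 / [2040 × (1 + 0.0703 × 5.41)] = 3.57×10^6 / 2816 = 1270 m³.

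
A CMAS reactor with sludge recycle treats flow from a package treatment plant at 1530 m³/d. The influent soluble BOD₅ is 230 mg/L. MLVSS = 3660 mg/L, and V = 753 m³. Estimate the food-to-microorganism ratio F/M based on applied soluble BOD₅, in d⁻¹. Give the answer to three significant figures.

F/M = Q·S₀ / (V·X) = 1530 × 230 / (753.0 × 3660) = 0.1277 g soluble BOD₅·(g VSS·d)⁻¹.

F/M ≈ 0.128 d⁻¹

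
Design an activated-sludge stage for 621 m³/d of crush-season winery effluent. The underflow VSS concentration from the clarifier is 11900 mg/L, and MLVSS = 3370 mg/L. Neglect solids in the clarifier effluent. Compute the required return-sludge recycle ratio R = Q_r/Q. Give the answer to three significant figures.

R ≈ 0.395

R = Q_r/Q = X/(X_r − X) = 3370 / (11900 − 3370) = 0.3951.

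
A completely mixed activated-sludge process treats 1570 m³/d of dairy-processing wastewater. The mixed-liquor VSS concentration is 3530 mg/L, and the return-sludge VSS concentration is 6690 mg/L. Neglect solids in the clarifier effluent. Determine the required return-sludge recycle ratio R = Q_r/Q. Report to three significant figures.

R ≈ 1.12

Solids balance on the clarifier gives (1+R)X = R·X_r, so R = X/(X_r − X) = 3530 / (6690 − 3530) = 1.117.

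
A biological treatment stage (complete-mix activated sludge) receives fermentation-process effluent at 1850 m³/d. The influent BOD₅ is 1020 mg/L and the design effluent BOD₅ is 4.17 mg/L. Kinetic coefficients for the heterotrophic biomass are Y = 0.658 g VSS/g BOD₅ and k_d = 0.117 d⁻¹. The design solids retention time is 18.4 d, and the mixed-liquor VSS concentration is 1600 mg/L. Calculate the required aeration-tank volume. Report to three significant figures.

From the SRT design equation V = Y Q (S₀−S) θ_c / [X (1 + k_d θ_c)] = 0.658 × 1850 × (1020 − 4.17) × 18.4 / [1600 × (1 + 0.117 × 18.4)] = 2.28×10^7 / 5044 = 4510 m³.

V ≈ 4510 m³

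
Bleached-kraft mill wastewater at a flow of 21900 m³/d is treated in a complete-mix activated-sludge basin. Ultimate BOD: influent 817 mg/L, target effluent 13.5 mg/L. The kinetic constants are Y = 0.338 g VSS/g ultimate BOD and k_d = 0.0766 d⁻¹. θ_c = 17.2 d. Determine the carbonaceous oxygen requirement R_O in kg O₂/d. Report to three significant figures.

R_O ≈ 14000 kg O₂/d

Observed yield with endogenous decay: Y_obs = Y / (1 + k_d·θ_c) = 0.338 / (1 + 0.0766 × 17.2) = 0.338 / 2.318 = 0.1458 g VSS/g ultimate BOD.
ΔS = 817 − 13.5 = 803.5 mg/L, so the substrate removal rate is 21900 × 803.5/1000 = 17597 kg ultimate BOD/d.
P_X = Y_obs·Q·(S₀ − S) = 0.1458 × 17597 = 2566 kg VSS/d.
R_O = Q·ΔS − 1.42 P_X = 17597 − 3644 = 13952 kg O₂/d.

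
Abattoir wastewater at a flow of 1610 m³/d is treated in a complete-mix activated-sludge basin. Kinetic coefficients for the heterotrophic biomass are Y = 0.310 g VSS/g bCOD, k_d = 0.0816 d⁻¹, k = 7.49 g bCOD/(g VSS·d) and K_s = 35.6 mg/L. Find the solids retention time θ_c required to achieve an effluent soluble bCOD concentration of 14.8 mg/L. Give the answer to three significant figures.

From 1/θ_c = Y·k·S/(K_s + S) − k_d: Y·k·S/(K_s+S) = 0.310 × 7.49 × 14.8 / (35.6 + 14.8) = 0.6818 d⁻¹.
Then 1/θ_c = μ − k_d = 0.6818 − 0.0816 = 0.6002 d⁻¹, giving θ_c = 1.666 d.

θ_c ≈ 1.67 d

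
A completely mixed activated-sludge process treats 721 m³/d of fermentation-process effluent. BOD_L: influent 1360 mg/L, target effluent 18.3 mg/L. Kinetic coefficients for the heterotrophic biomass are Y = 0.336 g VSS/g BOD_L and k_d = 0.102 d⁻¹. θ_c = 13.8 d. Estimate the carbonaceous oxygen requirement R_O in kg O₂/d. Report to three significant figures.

Correct the yield for decay: Y_obs = Y/(1 + k_d θ_c) = 0.336 / (1 + 0.102 × 13.8) = 0.336 / 2.408 = 0.1396.
Substrate removed = Q·(S₀ − S) = 721 m³/d × (1360 − 18.3) g/m³ = 9.67×10^5 g/d = 967.4 kg/d.
Net sludge production P_X = 0.1396 × 967.4 = 135.0 kg VSS/d.
Carbonaceous O₂ demand = substrate oxidised − cell-mass equivalent = 967.4 − 1.42 × 135.0 = 775.7 kg O₂/d.

R_O ≈ 776 kg O₂/d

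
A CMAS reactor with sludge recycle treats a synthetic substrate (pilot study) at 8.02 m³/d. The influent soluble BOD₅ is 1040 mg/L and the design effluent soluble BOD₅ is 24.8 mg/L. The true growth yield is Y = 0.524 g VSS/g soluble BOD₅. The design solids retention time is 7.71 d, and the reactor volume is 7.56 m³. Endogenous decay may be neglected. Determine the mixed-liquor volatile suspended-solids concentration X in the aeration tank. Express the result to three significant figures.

X ≈ 4350 mg/L

Without decay, X = Y Q (S₀−S) θ_c / V = 0.524 × 8.02 × (1040 − 24.8) × 7.71 / 7.56 = 4351 mg/L.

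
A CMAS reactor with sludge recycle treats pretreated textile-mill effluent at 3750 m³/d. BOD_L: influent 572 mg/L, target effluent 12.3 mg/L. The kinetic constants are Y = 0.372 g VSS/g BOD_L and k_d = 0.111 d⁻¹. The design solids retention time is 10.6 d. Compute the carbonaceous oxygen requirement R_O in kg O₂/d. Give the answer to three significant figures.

Observed yield with endogenous decay: Y_obs = Y / (1 + k_d·θ_c) = 0.372 / (1 + 0.111 × 10.6) = 0.372 / 2.177 = 0.1709 g VSS/g BOD_L.
Q·(S₀ − S) = 3750 × (572 − 12.3) × 10⁻³ = 2099 kg/d removed.
P_X = Y_obs·Q·(S₀ − S) = 0.1709 × 2099 = 358.7 kg VSS/d.
R_O = Q·ΔS − 1.42 P_X = 2099 − 509.4 = 1589 kg O₂/d.

R_O ≈ 1590 kg O₂/d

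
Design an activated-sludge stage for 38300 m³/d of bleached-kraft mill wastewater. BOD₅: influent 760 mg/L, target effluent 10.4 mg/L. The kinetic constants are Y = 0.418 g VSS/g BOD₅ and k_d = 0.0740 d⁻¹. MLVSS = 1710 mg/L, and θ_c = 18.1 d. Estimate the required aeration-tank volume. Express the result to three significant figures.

V ≈ 54300 m³

From the SRT design equation V = Y Q (S₀−S) θ_c / [X (1 + k_d θ_c)] = 0.418 × 38300 × (760 − 10.4) × 18.1 / [1710 × (1 + 0.0740 × 18.1)] = 2.17×10^8 / 4000 = 54298 m³.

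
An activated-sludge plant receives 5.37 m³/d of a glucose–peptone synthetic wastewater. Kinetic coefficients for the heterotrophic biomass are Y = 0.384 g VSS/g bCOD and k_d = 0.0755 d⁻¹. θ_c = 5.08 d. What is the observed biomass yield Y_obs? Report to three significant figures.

The observed yield is Y_obs = Y/(1 + k_d·θ_c) = 0.384 / (1 + 0.0755 × 5.08) = 0.384 / 1.384 = 0.2775 g VSS per g bCOD removed.

Y_obs ≈ 0.278 g VSS/g bCOD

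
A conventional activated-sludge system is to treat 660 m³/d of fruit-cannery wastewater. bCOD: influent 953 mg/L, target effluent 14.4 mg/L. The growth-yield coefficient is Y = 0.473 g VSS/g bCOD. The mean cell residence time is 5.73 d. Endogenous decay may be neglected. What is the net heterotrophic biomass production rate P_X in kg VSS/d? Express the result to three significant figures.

Since k_d ≈ 0, Y_obs = Y = 0.473 g VSS/g bCOD.
Q·(S₀ − S) = 660 × (953 − 14.4) × 10⁻³ = 619.5 kg/d removed.
Biomass produced: P_X = Y_obs·Q·ΔS = 0.4730 × 619.5 ≈ 293.0 kg VSS/d.

P_X ≈ 293 kg VSS/d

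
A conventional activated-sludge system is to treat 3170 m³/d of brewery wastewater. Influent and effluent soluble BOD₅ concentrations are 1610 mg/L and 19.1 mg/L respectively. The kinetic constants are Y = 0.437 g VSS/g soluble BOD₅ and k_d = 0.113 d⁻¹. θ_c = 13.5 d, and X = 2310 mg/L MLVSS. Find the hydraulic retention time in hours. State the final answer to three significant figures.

Steady-state biomass mass balance: V·X·(1 + k_d·θ_c) = Y·Q·(S₀ − S)·θ_c, so V = 0.437 × 3170 × (1610 − 19.1) × 13.5 / [2310 × (1 + 0.113 × 13.5)] = 2.98×10^7 / 5834 = 5100 m³.
HRT = V/Q = 5100 m³ / 3170 m³·d⁻¹ = 1.609 d × 24 = 38.61 h.

τ ≈ 38.6 h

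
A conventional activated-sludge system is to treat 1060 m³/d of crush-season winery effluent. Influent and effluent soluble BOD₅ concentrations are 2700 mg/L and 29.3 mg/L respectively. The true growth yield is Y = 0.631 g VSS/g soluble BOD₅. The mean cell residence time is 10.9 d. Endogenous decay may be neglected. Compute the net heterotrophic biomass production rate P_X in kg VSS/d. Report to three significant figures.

P_X ≈ 1790 kg VSS/d

No decay correction is needed, so Y_obs = Y = 0.631.
Substrate removed = Q·(S₀ − S) = 1060 m³/d × (2700 − 29.3) g/m³ = 2.83×10^6 g/d = 2831 kg/d.
Biomass produced: P_X = Y_obs·Q·ΔS = 0.6310 × 2831 ≈ 1786 kg VSS/d.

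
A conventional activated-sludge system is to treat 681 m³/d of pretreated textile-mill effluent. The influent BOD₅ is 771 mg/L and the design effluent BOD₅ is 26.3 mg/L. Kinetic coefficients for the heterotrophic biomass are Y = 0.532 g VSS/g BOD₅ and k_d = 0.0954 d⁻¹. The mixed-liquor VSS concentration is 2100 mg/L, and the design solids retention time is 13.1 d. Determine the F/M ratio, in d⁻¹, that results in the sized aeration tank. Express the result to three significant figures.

Rearranging the biomass balance for a CMAS with decay, V = Y·Q·ΔS·θ_c / [X·(1+k_d θ_c)] = 0.532 × 681 × (771 − 26.3) × 13.1 / [2100 × (1 + 0.0954 × 13.1)] = 3.53×10^6 / 4724 = 748.1 m³.
F/M = applied load / biomass = Q·S₀/(V·X) = 681 × 771 / (748.1 × 2100) = 0.3342 d⁻¹.

F/M ≈ 0.334 d⁻¹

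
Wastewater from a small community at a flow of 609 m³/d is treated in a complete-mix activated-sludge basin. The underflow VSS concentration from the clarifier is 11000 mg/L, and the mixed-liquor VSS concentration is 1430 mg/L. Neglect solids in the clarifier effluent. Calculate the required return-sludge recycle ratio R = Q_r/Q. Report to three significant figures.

Mass balance around the secondary clarifier (neglecting effluent solids): R = X / (X_r − X) = 1430 / (11000 − 1430) = 0.1494.

R ≈ 0.149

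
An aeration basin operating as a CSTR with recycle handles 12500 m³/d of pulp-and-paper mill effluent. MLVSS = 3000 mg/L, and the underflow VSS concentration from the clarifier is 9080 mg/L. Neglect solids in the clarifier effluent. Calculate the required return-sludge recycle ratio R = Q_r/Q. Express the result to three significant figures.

R = Q_r/Q = X/(X_r − X) = 3000 / (9080 − 3000) = 0.4934.

R ≈ 0.493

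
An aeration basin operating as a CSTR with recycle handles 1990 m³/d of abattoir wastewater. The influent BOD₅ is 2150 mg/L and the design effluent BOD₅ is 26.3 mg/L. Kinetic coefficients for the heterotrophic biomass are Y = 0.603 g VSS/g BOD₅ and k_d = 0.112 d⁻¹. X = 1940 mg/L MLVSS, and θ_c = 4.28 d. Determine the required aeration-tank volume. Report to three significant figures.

From the SRT design equation V = Y Q (S₀−S) θ_c / [X (1 + k_d θ_c)] = 0.603 × 1990 × (2150 − 26.3) × 4.28 / [1940 × (1 + 0.112 × 4.28)] = 1.09×10^7 / 2870 = 3800 m³.

V ≈ 3800 m³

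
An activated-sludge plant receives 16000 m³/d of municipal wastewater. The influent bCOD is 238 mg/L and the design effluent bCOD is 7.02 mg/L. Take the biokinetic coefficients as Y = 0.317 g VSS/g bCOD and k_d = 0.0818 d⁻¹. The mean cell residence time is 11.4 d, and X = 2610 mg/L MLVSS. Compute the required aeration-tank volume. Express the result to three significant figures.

Steady-state biomass mass balance: V·X·(1 + k_d·θ_c) = Y·Q·(S₀ − S)·θ_c, so V = 0.317 × 16000 × (238 − 7.02) × 11.4 / [2610 × (1 + 0.0818 × 11.4)] = 1.34×10^7 / 5044 = 2648 m³.

V ≈ 2650 m³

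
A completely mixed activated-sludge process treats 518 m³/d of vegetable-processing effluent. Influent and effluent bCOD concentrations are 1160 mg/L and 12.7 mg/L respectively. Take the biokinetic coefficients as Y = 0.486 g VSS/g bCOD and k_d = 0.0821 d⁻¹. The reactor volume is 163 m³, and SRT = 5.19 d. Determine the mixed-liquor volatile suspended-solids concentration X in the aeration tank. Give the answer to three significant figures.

X ≈ 6450 mg/L

From V·X·(1 + k_d·θ_c) = Y·Q·(S₀ − S)·θ_c: X = 0.486 × 518 × (1160 − 12.7) × 5.19 / [163 × (1 + 0.0821 × 5.19)] = 6449 mg/L.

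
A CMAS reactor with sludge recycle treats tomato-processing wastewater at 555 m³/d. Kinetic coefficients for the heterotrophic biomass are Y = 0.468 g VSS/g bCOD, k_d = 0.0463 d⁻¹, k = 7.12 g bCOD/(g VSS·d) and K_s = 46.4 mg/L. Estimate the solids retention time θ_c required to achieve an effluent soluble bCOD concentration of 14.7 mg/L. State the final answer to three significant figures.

Specific growth rate at S = 14.7 mg/L: μ = YkS/(K_s+S) = 0.468·7.12·14.7/(46.4+14.7) = 0.8017 d⁻¹.
θ_c = 1/(μ − k_d) = 1/(0.8017 − 0.0463) = 1/0.7554 = 1.324 d.

θ_c ≈ 1.32 d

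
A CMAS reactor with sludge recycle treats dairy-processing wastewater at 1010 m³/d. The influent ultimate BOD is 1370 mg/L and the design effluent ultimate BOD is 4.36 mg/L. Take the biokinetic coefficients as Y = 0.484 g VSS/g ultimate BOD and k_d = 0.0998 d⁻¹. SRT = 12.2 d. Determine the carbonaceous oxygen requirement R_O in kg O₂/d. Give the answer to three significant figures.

R_O ≈ 952 kg O₂/d

Observed yield with endogenous decay: Y_obs = Y / (1 + k_d·θ_c) = 0.484 / (1 + 0.0998 × 12.2) = 0.484 / 2.218 = 0.2183 g VSS/g ultimate BOD.
Q·(S₀ − S) = 1010 × (1370 − 4.36) × 10⁻³ = 1379 kg/d removed.
Biomass synthesised: P_X = Y_obs × 1379 = 301.0 kg VSS/d.
R_O = Q·(S₀ − S) − 1.42·P_X = 1379 − 1.42 × 301.0 = 951.8 kg O₂/d.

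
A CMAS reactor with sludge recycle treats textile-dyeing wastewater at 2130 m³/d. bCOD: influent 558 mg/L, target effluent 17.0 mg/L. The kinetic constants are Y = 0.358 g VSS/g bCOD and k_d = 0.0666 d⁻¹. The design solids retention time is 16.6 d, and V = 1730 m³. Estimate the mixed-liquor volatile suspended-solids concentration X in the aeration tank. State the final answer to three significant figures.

Solving the biomass balance for X: X = Y Q (S₀−S) θ_c / [V (1+k_d θ_c)] = 0.358 × 2130 × (558 − 17.0) × 16.6 / [1730 × (1 + 0.0666 × 16.6)] = 1880 mg/L.

X ≈ 1880 mg/L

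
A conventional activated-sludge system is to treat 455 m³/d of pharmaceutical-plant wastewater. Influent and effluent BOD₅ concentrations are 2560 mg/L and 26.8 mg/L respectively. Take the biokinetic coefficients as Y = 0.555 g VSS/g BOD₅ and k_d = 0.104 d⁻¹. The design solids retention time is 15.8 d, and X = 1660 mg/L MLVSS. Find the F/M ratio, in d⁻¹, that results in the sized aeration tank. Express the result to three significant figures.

Rearranging the biomass balance for a CMAS with decay, V = Y·Q·ΔS·θ_c / [X·(1+k_d θ_c)] = 0.555 × 455 × (2560 − 26.8) × 15.8 / [1660 × (1 + 0.104 × 15.8)] = 1.01×10^7 / 4388 = 2304 m³.
F/M = Q·S₀ / (V·X) = 455 × 2560 / (2304 × 1660) = 0.3046 g BOD₅·(g VSS·d)⁻¹.

F/M ≈ 0.305 d⁻¹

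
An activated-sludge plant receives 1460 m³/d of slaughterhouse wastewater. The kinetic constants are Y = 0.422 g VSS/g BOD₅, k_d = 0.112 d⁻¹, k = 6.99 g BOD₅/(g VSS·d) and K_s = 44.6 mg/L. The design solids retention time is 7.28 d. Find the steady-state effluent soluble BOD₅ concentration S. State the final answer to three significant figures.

From the Monod/SRT balance for a CMAS, S = K_s·(1+k_d θ_c)/[θ_c·(Y k − k_d) − 1] = 44.6 × (1 + 0.112 × 7.28) / [7.28 × (0.422 × 6.99 − 0.112) − 1] = 80.97 / 19.66 = 4.118 mg/L.

S ≈ 4.12 mg/L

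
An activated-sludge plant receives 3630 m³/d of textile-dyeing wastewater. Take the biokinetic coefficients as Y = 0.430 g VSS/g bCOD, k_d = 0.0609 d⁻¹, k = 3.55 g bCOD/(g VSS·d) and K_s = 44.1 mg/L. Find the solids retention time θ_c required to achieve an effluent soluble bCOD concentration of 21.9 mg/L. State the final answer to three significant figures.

θ_c ≈ 2.24 d

At the target effluent, Y k S/(K_s+S) = 0.430×3.55×21.9/66.00 = 0.5065 d⁻¹.
θ_c = 1/(μ − k_d) = 1/(0.5065 − 0.0609) = 1/0.4456 = 2.244 d.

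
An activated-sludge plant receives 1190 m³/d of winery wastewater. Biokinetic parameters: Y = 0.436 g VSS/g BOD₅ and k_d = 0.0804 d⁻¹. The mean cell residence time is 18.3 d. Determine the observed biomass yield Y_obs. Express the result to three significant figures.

Y_obs ≈ 0.176 g VSS/g BOD₅

Correct the yield for decay: Y_obs = Y/(1 + k_d θ_c) = 0.436 / (1 + 0.0804 × 18.3) = 0.436 / 2.471 = 0.1764.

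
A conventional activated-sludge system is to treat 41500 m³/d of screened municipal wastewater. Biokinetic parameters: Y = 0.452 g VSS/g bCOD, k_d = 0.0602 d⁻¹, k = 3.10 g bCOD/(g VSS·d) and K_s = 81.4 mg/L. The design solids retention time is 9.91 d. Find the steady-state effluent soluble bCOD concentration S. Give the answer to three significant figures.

S ≈ 10.6 mg/L

From the Monod/SRT balance for a CMAS, S = K_s·(1+k_d θ_c)/[θ_c·(Y k − k_d) − 1] = 81.4 × (1 + 0.0602 × 9.91) / [9.91 × (0.452 × 3.10 − 0.0602) − 1] = 130.0 / 12.29 = 10.58 mg/L.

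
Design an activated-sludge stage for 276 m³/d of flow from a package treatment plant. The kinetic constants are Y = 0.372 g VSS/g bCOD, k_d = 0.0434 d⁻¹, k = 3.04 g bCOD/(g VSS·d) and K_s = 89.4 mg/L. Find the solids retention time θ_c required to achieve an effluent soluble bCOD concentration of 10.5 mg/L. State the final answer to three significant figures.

θ_c ≈ 13.3 d

Specific growth rate at S = 10.5 mg/L: μ = YkS/(K_s+S) = 0.372·3.04·10.5/(89.4+10.5) = 0.1189 d⁻¹.
θ_c = 1/(μ − k_d) = 1/(0.1189 − 0.0434) = 1/0.07546 = 13.25 d.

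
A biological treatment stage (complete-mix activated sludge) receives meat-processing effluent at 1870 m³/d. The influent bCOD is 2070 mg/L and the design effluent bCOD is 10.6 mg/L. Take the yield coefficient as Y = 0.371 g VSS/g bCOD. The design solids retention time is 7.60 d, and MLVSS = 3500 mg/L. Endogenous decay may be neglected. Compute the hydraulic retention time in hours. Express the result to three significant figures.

τ ≈ 39.8 h

V·X = Y·Q·ΔS·θ_c gives V = 0.371 × 1870 × (2070 − 10.6) × 7.60 / 3500 = 3102 m³.
Hydraulic retention time τ = V/Q = 3102 / 1870 = 1.659 d = 39.82 h.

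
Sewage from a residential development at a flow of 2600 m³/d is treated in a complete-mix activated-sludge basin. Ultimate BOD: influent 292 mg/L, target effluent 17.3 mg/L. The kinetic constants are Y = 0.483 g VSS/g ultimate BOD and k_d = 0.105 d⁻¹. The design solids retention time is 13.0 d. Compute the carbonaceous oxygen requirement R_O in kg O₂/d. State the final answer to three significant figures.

The observed yield is Y_obs = Y/(1 + k_d·θ_c) = 0.483 / (1 + 0.105 × 13.0) = 0.483 / 2.365 = 0.2042 g VSS per g ultimate BOD removed.
Q·(S₀ − S) = 2600 × (292 − 17.3) × 10⁻³ = 714.2 kg/d removed.
Net sludge production P_X = 0.2042 × 714.2 = 145.9 kg VSS/d.
Carbonaceous O₂ demand = substrate oxidised − cell-mass equivalent = 714.2 − 1.42 × 145.9 = 507.1 kg O₂/d.

R_O ≈ 507 kg O₂/d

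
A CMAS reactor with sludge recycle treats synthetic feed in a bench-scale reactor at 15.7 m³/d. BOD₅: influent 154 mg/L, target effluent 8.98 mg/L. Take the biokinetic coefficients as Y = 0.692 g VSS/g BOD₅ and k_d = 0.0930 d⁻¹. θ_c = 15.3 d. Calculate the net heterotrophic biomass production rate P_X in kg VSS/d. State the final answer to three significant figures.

P_X ≈ 0.650 kg VSS/d

The observed yield is Y_obs = Y/(1 + k_d·θ_c) = 0.692 / (1 + 0.0930 × 15.3) = 0.692 / 2.423 = 0.2856 g VSS per g BOD₅ removed.
ΔS = 154 − 8.98 = 145.0 mg/L, so the substrate removal rate is 15.7 × 145.0/1000 = 2.277 kg BOD₅/d.
Biomass produced: P_X = Y_obs·Q·ΔS = 0.2856 × 2.277 ≈ 0.6503 kg VSS/d.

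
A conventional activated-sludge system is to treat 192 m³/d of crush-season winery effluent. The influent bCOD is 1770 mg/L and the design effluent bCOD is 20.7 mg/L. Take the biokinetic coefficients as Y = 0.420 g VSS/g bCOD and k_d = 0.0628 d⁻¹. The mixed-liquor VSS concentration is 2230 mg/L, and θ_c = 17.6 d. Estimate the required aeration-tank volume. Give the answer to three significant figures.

From the SRT design equation V = Y Q (S₀−S) θ_c / [X (1 + k_d θ_c)] = 0.420 × 192 × (1770 − 20.7) × 17.6 / [2230 × (1 + 0.0628 × 17.6)] = 2.48×10^6 / 4695 = 528.8 m³.

V ≈ 529 m³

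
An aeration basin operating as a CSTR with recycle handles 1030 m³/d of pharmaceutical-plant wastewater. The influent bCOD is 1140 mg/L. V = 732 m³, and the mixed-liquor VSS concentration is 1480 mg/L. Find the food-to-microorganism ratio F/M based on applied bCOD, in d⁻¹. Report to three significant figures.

F/M = applied load / biomass = Q·S₀/(V·X) = 1030 × 1140 / (732.0 × 1480) = 1.084 d⁻¹.

F/M ≈ 1.08 d⁻¹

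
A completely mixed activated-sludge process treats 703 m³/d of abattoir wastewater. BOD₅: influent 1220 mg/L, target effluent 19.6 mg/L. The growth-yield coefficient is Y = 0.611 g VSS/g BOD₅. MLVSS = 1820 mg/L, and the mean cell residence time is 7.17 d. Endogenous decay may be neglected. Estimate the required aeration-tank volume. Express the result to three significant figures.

V ≈ 2030 m³

V·X = Y·Q·ΔS·θ_c gives V = 0.611 × 703 × (1220 − 19.6) × 7.17 / 1820 = 2031 m³.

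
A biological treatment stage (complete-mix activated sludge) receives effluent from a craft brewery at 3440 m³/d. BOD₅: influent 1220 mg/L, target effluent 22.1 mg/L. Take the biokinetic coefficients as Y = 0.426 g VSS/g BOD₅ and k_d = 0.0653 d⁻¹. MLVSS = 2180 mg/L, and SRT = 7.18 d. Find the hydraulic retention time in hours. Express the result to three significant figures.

τ ≈ 27.5 h

Steady-state biomass mass balance: V·X·(1 + k_d·θ_c) = Y·Q·(S₀ − S)·θ_c, so V = 0.426 × 3440 × (1220 − 22.1) × 7.18 / [2180 × (1 + 0.0653 × 7.18)] = 1.26×10^7 / 3202 = 3936 m³.
τ = V/Q = 3936/3440 = 1.144 d, or 27.46 h.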